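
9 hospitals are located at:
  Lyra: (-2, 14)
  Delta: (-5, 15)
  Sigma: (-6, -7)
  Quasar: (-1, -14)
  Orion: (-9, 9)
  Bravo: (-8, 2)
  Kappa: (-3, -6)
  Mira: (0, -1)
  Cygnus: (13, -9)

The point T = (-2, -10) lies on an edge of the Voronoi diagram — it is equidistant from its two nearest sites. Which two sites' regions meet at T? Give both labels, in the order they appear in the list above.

Squared distances from T to each site:
d²(T, Lyra) = 0 + 576 = 576
d²(T, Delta) = 9 + 625 = 634
d²(T, Sigma) = 16 + 9 = 25
d²(T, Quasar) = 1 + 16 = 17
d²(T, Orion) = 49 + 361 = 410
d²(T, Bravo) = 36 + 144 = 180
d²(T, Kappa) = 1 + 16 = 17
d²(T, Mira) = 4 + 81 = 85
d²(T, Cygnus) = 225 + 1 = 226
T is equidistant from Quasar and Kappa (both at squared distance 17), and every other site is strictly farther — so T lies on the Quasar–Kappa Voronoi edge.

Quasar and Kappa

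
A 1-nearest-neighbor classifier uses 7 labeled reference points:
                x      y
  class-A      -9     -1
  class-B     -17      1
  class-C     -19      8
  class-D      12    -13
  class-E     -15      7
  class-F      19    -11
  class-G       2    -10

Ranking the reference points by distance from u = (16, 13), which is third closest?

class-G

Squared Euclidean distances:
d²(u, class-A) = (16−(-9))² + (13−(-1))² = 625 + 196 = 821
d²(u, class-B) = (16−(-17))² + (13−1)² = 1089 + 144 = 1233
d²(u, class-C) = (16−(-19))² + (13−8)² = 1225 + 25 = 1250
d²(u, class-D) = (16−12)² + (13−(-13))² = 16 + 676 = 692
d²(u, class-E) = (16−(-15))² + (13−7)² = 961 + 36 = 997
d²(u, class-F) = (16−19)² + (13−(-11))² = 9 + 576 = 585
d²(u, class-G) = (16−2)² + (13−(-10))² = 196 + 529 = 725
Sorted ascending: class-F, class-D, class-G, class-A, … — the third-nearest is class-G.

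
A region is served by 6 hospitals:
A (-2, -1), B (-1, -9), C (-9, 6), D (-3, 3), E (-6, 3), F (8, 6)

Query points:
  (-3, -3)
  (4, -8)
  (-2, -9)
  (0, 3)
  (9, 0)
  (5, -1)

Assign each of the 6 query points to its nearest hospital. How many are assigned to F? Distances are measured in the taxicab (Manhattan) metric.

(-3, -3) — d to each: A:3, B:8, C:15, D:6, E:9, F:20 → nearest is A
(4, -8) — d to each: A:13, B:6, C:27, D:18, E:21, F:18 → nearest is B
(-2, -9) — d to each: A:8, B:1, C:22, D:13, E:16, F:25 → nearest is B
(0, 3) — d to each: A:6, B:13, C:12, D:3, E:6, F:11 → nearest is D
(9, 0) — d to each: A:12, B:19, C:24, D:15, E:18, F:7 → nearest is F
(5, -1) — d to each: A:7, B:14, C:21, D:12, E:15, F:10 → nearest is A
1 of the 6 points has F as nearest.

1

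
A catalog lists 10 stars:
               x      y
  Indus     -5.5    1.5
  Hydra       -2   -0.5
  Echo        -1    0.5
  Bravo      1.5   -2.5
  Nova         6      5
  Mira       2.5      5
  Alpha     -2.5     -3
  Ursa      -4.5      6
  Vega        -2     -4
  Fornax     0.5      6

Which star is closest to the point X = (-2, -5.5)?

Squared Euclidean distances:
d²(X, Indus) = 12.25 + 49 = 61.25
d²(X, Hydra) = 0 + 25 = 25
d²(X, Echo) = 1 + 36 = 37
d²(X, Bravo) = 12.25 + 9 = 21.25
d²(X, Nova) = 64 + 110.25 = 174.25
d²(X, Mira) = 20.25 + 110.25 = 130.5
d²(X, Alpha) = 0.25 + 6.25 = 6.5
d²(X, Ursa) = 6.25 + 132.25 = 138.5
d²(X, Vega) = 0 + 2.25 = 2.25
d²(X, Fornax) = 6.25 + 132.25 = 138.5
Vega is nearest.

Vega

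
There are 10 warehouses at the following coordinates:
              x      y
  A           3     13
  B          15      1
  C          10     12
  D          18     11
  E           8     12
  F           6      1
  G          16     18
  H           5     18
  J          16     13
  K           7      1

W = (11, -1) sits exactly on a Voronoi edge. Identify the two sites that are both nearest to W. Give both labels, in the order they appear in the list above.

Squared distances from W to each site:
|WA|² = (11−3)² + (-1−13)² = 64 + 196 = 260
|WB|² = (11−15)² + (-1−1)² = 16 + 4 = 20
|WC|² = (11−10)² + (-1−12)² = 1 + 169 = 170
|WD|² = (11−18)² + (-1−11)² = 49 + 144 = 193
|WE|² = (11−8)² + (-1−12)² = 9 + 169 = 178
|WF|² = (11−6)² + (-1−1)² = 25 + 4 = 29
|WG|² = (11−16)² + (-1−18)² = 25 + 361 = 386
|WH|² = (11−5)² + (-1−18)² = 36 + 361 = 397
|WJ|² = (11−16)² + (-1−13)² = 25 + 196 = 221
|WK|² = (11−7)² + (-1−1)² = 16 + 4 = 20
W is equidistant from B and K (both at squared distance 20), and every other site is strictly farther — so W lies on the B–K Voronoi edge.

B and K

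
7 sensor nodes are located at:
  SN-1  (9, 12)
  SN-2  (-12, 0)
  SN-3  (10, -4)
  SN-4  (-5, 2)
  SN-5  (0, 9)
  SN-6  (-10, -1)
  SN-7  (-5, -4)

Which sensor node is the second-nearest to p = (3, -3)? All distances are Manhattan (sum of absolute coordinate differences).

d(p, SN-1) = |3−9| + |-3−12| = 6 + 15 = 21
d(p, SN-2) = |3−(-12)| + |-3−0| = 15 + 3 = 18
d(p, SN-3) = |3−10| + |-3−(-4)| = 7 + 1 = 8
d(p, SN-4) = |3−(-5)| + |-3−2| = 8 + 5 = 13
d(p, SN-5) = |3−0| + |-3−9| = 3 + 12 = 15
d(p, SN-6) = |3−(-10)| + |-3−(-1)| = 13 + 2 = 15
d(p, SN-7) = |3−(-5)| + |-3−(-4)| = 8 + 1 = 9
Sorted ascending: SN-3, SN-7, SN-4, … — the second-nearest is SN-7.

SN-7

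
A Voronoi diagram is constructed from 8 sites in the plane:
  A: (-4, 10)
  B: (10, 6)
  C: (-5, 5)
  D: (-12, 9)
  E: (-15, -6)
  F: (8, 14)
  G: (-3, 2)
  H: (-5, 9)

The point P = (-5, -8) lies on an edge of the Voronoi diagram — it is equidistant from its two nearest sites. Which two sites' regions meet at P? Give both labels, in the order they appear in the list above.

Squared distances from P to each site:
|PA|² = 1 + 324 = 325
|PB|² = 225 + 196 = 421
|PC|² = 0 + 169 = 169
|PD|² = 49 + 289 = 338
|PE|² = 100 + 4 = 104
|PF|² = 169 + 484 = 653
|PG|² = 4 + 100 = 104
|PH|² = 0 + 289 = 289
P is equidistant from E and G (both at squared distance 104), and every other site is strictly farther — so P lies on the E–G Voronoi edge.

E and G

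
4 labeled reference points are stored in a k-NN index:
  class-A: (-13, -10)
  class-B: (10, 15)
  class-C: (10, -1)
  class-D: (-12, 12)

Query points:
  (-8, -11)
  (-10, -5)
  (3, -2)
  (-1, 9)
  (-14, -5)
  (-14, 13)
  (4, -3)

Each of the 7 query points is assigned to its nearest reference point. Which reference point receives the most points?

class-A

(-8, -11) — d² to each: class-A:26, class-B:1000, class-C:424, class-D:545 → nearest is class-A
(-10, -5) — d² to each: class-A:34, class-B:800, class-C:416, class-D:293 → nearest is class-A
(3, -2) — d² to each: class-A:320, class-B:338, class-C:50, class-D:421 → nearest is class-C
(-1, 9) — d² to each: class-A:505, class-B:157, class-C:221, class-D:130 → nearest is class-D
(-14, -5) — d² to each: class-A:26, class-B:976, class-C:592, class-D:293 → nearest is class-A
(-14, 13) — d² to each: class-A:530, class-B:580, class-C:772, class-D:5 → nearest is class-D
(4, -3) — d² to each: class-A:338, class-B:360, class-C:40, class-D:481 → nearest is class-C
Tally — class-A:3, class-C:2, class-D:2. class-A captures the most (3).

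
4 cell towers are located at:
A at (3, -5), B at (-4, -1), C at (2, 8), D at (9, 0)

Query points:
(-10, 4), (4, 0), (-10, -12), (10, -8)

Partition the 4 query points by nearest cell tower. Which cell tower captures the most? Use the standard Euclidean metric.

(-10, 4) — d² to each: A:250, B:61, C:160, D:377 → nearest is B
(4, 0) — d² to each: A:26, B:65, C:68, D:25 → nearest is D
(-10, -12) — d² to each: A:218, B:157, C:544, D:505 → nearest is B
(10, -8) — d² to each: A:58, B:245, C:320, D:65 → nearest is A
Tally — A:1, B:2, D:1. B captures the most (2).

B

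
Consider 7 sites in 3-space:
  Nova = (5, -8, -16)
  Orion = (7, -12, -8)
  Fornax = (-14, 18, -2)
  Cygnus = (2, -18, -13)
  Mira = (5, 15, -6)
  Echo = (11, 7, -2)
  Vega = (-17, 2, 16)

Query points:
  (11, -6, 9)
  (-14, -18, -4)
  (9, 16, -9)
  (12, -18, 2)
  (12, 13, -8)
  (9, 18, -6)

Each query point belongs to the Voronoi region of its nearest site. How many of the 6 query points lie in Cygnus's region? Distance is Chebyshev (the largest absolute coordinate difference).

1

(11, -6, 9) — d to each: Nova:25, Orion:17, Fornax:25, Cygnus:22, Mira:21, Echo:13, Vega:28 → nearest is Echo
(-14, -18, -4) — d to each: Nova:19, Orion:21, Fornax:36, Cygnus:16, Mira:33, Echo:25, Vega:20 → nearest is Cygnus
(9, 16, -9) — d to each: Nova:24, Orion:28, Fornax:23, Cygnus:34, Mira:4, Echo:9, Vega:26 → nearest is Mira
(12, -18, 2) — d to each: Nova:18, Orion:10, Fornax:36, Cygnus:15, Mira:33, Echo:25, Vega:29 → nearest is Orion
(12, 13, -8) — d to each: Nova:21, Orion:25, Fornax:26, Cygnus:31, Mira:7, Echo:6, Vega:29 → nearest is Echo
(9, 18, -6) — d to each: Nova:26, Orion:30, Fornax:23, Cygnus:36, Mira:4, Echo:11, Vega:26 → nearest is Mira
1 of the 6 points has Cygnus as nearest.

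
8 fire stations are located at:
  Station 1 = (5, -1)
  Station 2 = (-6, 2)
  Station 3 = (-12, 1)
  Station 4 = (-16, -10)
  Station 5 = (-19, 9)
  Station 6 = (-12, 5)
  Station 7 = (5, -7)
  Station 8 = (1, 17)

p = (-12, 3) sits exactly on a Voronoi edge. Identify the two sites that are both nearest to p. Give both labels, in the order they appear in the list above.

Station 3 and Station 6

Squared distances from p to each site:
d²(p, Station 1) = 289 + 16 = 305
d²(p, Station 2) = 36 + 1 = 37
d²(p, Station 3) = 0 + 4 = 4
d²(p, Station 4) = 16 + 169 = 185
d²(p, Station 5) = 49 + 36 = 85
d²(p, Station 6) = 0 + 4 = 4
d²(p, Station 7) = 289 + 100 = 389
d²(p, Station 8) = 169 + 196 = 365
p is equidistant from Station 3 and Station 6 (both at squared distance 4), and every other site is strictly farther — so p lies on the Station 3–Station 6 Voronoi edge.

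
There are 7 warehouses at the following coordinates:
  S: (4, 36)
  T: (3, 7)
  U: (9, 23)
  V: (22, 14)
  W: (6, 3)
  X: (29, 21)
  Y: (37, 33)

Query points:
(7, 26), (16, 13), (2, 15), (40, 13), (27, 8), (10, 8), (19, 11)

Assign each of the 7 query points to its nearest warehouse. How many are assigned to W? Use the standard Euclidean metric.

1

(7, 26) — d² to each: S:109, T:377, U:13, V:369, W:530, X:509, Y:949 → nearest is U
(16, 13) — d² to each: S:673, T:205, U:149, V:37, W:200, X:233, Y:841 → nearest is V
(2, 15) — d² to each: S:445, T:65, U:113, V:401, W:160, X:765, Y:1549 → nearest is T
(40, 13) — d² to each: S:1825, T:1405, U:1061, V:325, W:1256, X:185, Y:409 → nearest is X
(27, 8) — d² to each: S:1313, T:577, U:549, V:61, W:466, X:173, Y:725 → nearest is V
(10, 8) — d² to each: S:820, T:50, U:226, V:180, W:41, X:530, Y:1354 → nearest is W
(19, 11) — d² to each: S:850, T:272, U:244, V:18, W:233, X:200, Y:808 → nearest is V
1 of the 7 points has W as nearest.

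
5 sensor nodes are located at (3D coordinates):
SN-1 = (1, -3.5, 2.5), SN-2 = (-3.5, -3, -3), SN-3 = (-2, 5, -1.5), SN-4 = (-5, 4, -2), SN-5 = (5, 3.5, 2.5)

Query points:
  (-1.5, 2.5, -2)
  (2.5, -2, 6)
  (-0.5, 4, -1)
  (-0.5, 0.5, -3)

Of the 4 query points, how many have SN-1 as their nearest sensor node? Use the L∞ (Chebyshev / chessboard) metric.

1

(-1.5, 2.5, -2) — d to each: SN-1:6, SN-2:5.5, SN-3:2.5, SN-4:3.5, SN-5:6.5 → nearest is SN-3
(2.5, -2, 6) — d to each: SN-1:3.5, SN-2:9, SN-3:7.5, SN-4:8, SN-5:5.5 → nearest is SN-1
(-0.5, 4, -1) — d to each: SN-1:7.5, SN-2:7, SN-3:1.5, SN-4:4.5, SN-5:5.5 → nearest is SN-3
(-0.5, 0.5, -3) — d to each: SN-1:5.5, SN-2:3.5, SN-3:4.5, SN-4:4.5, SN-5:5.5 → nearest is SN-2
1 of the 4 points has SN-1 as nearest.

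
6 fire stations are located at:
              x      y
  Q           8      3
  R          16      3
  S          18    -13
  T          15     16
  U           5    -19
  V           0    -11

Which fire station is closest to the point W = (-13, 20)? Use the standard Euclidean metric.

Q

Since √ is increasing, it suffices to compare squared distances:
|WQ|² = (-13−8)² + (20−3)² = 441 + 289 = 730
|WR|² = (-13−16)² + (20−3)² = 841 + 289 = 1130
|WS|² = (-13−18)² + (20−(-13))² = 961 + 1089 = 2050
|WT|² = (-13−15)² + (20−16)² = 784 + 16 = 800
|WU|² = (-13−5)² + (20−(-19))² = 324 + 1521 = 1845
|WV|² = (-13−0)² + (20−(-11))² = 169 + 961 = 1130
Q is nearest.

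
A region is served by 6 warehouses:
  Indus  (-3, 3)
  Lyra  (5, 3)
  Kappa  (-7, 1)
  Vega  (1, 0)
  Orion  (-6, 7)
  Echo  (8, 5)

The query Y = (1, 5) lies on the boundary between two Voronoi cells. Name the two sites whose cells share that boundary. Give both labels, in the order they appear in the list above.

Squared distances from Y to each site:
d²(Y, Indus) = 16 + 4 = 20
d²(Y, Lyra) = 16 + 4 = 20
d²(Y, Kappa) = 64 + 16 = 80
d²(Y, Vega) = 0 + 25 = 25
d²(Y, Orion) = 49 + 4 = 53
d²(Y, Echo) = 49 + 0 = 49
Y is equidistant from Indus and Lyra (both at squared distance 20), and every other site is strictly farther — so Y lies on the Indus–Lyra Voronoi edge.

Indus and Lyra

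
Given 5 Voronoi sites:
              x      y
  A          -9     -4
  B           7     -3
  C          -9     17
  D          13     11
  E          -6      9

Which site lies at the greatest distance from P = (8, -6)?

C

Squared Euclidean distances:
|PA|² = (8−(-9))² + (-6−(-4))² = 289 + 4 = 293
|PB|² = (8−7)² + (-6−(-3))² = 1 + 9 = 10
|PC|² = (8−(-9))² + (-6−17)² = 289 + 529 = 818
|PD|² = (8−13)² + (-6−11)² = 25 + 289 = 314
|PE|² = (8−(-6))² + (-6−9)² = 196 + 225 = 421
The largest is to C.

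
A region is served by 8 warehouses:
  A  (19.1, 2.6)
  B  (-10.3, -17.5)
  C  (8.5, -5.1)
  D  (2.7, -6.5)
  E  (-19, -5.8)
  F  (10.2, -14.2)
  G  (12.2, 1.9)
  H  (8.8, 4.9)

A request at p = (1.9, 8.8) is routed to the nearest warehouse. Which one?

H

Since √ is increasing, it suffices to compare squared distances:
|pA|² = 295.84 + 38.44 = 334.28
|pB|² = 148.84 + 691.69 = 840.53
|pC|² = 43.56 + 193.21 = 236.77
|pD|² = 0.64 + 234.09 = 234.73
|pE|² = 436.81 + 213.16 = 649.97
|pF|² = 68.89 + 529 = 597.89
|pG|² = 106.09 + 47.61 = 153.7
|pH|² = 47.61 + 15.21 = 62.82
The smallest is to H, so p lies in the Voronoi region of H.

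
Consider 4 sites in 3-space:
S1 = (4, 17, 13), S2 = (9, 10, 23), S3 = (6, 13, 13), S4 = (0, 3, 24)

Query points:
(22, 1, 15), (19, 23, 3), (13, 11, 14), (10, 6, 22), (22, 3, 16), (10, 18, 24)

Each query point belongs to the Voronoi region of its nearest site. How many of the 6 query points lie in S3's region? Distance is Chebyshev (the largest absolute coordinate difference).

2

(22, 1, 15) — d to each: S1:18, S2:13, S3:16, S4:22 → nearest is S2
(19, 23, 3) — d to each: S1:15, S2:20, S3:13, S4:21 → nearest is S3
(13, 11, 14) — d to each: S1:9, S2:9, S3:7, S4:13 → nearest is S3
(10, 6, 22) — d to each: S1:11, S2:4, S3:9, S4:10 → nearest is S2
(22, 3, 16) — d to each: S1:18, S2:13, S3:16, S4:22 → nearest is S2
(10, 18, 24) — d to each: S1:11, S2:8, S3:11, S4:15 → nearest is S2
2 of the 6 points have S3 as nearest.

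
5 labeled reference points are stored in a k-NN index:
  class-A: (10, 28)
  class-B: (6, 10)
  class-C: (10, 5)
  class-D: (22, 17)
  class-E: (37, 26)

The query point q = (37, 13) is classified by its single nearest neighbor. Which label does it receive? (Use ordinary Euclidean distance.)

class-E

Since √ is increasing, it suffices to compare squared distances:
d²(q, class-A) = (37−10)² + (13−28)² = 729 + 225 = 954
d²(q, class-B) = (37−6)² + (13−10)² = 961 + 9 = 970
d²(q, class-C) = (37−10)² + (13−5)² = 729 + 64 = 793
d²(q, class-D) = (37−22)² + (13−17)² = 225 + 16 = 241
d²(q, class-E) = (37−37)² + (13−26)² = 0 + 169 = 169
class-E is nearest.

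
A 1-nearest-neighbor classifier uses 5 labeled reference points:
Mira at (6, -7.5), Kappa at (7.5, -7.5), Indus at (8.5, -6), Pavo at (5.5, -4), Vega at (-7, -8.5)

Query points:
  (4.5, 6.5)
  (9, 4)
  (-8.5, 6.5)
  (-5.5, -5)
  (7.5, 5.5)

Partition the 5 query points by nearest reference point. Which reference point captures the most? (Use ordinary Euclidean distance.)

Pavo

(4.5, 6.5) — d² to each: Mira:198.25, Kappa:205, Indus:172.25, Pavo:111.25, Vega:357.25 → nearest is Pavo
(9, 4) — d² to each: Mira:141.25, Kappa:134.5, Indus:100.25, Pavo:76.25, Vega:412.25 → nearest is Pavo
(-8.5, 6.5) — d² to each: Mira:406.25, Kappa:452, Indus:445.25, Pavo:306.25, Vega:227.25 → nearest is Vega
(-5.5, -5) — d² to each: Mira:138.5, Kappa:175.25, Indus:197, Pavo:122, Vega:14.5 → nearest is Vega
(7.5, 5.5) — d² to each: Mira:171.25, Kappa:169, Indus:133.25, Pavo:94.25, Vega:406.25 → nearest is Pavo
Tally — Pavo:3, Vega:2. Pavo captures the most (3).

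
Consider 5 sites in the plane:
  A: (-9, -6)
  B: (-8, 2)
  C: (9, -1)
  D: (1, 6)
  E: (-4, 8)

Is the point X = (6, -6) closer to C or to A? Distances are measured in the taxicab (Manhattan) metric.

C

d(X,C) = |6−9| + |-6−(-1)| = 3 + 5 = 8
d(X,A) = |6−(-9)| + |-6−(-6)| = 15 + 0 = 15
8 < 15, so C is closer.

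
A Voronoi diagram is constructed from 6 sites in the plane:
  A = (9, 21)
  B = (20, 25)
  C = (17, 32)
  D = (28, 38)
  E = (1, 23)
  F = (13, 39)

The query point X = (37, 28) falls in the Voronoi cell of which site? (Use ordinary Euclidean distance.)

Compare squared distances (the ordering matches that of the actual distances):
|XA|² = (37−9)² + (28−21)² = 784 + 49 = 833
|XB|² = (37−20)² + (28−25)² = 289 + 9 = 298
|XC|² = (37−17)² + (28−32)² = 400 + 16 = 416
|XD|² = (37−28)² + (28−38)² = 81 + 100 = 181
|XE|² = (37−1)² + (28−23)² = 1296 + 25 = 1321
|XF|² = (37−13)² + (28−39)² = 576 + 121 = 697
D is nearest.

D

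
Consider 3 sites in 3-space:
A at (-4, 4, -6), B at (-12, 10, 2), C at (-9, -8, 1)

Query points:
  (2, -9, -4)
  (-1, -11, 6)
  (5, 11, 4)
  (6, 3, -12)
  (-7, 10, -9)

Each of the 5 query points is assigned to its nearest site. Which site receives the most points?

(2, -9, -4) — d² to each: A:209, B:593, C:147 → nearest is C
(-1, -11, 6) — d² to each: A:378, B:578, C:98 → nearest is C
(5, 11, 4) — d² to each: A:230, B:294, C:566 → nearest is A
(6, 3, -12) — d² to each: A:137, B:569, C:515 → nearest is A
(-7, 10, -9) — d² to each: A:54, B:146, C:428 → nearest is A
Tally — A:3, C:2. A captures the most (3).

A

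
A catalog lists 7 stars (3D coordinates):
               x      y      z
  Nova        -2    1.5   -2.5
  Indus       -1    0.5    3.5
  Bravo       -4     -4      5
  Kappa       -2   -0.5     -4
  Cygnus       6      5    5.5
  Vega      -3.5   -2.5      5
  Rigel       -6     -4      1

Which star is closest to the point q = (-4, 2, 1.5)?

Indus

Since √ is increasing, it suffices to compare squared distances:
d²(q, Nova) = (-4−(-2))² + (2−1.5)² + (1.5−(-2.5))² = 4 + 0.25 + 16 = 20.25
d²(q, Indus) = (-4−(-1))² + (2−0.5)² + (1.5−3.5)² = 9 + 2.25 + 4 = 15.25
d²(q, Bravo) = (-4−(-4))² + (2−(-4))² + (1.5−5)² = 0 + 36 + 12.25 = 48.25
d²(q, Kappa) = (-4−(-2))² + (2−(-0.5))² + (1.5−(-4))² = 4 + 6.25 + 30.25 = 40.5
d²(q, Cygnus) = (-4−6)² + (2−5)² + (1.5−5.5)² = 100 + 9 + 16 = 125
d²(q, Vega) = (-4−(-3.5))² + (2−(-2.5))² + (1.5−5)² = 0.25 + 20.25 + 12.25 = 32.75
d²(q, Rigel) = (-4−(-6))² + (2−(-4))² + (1.5−1)² = 4 + 36 + 0.25 = 40.25
The smallest is to Indus, so q lies in the Voronoi region of Indus.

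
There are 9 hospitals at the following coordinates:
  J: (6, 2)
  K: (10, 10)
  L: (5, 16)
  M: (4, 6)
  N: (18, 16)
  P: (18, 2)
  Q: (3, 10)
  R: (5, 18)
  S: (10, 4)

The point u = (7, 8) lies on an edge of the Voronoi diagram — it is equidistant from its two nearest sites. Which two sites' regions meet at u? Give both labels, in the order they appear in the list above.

K and M

Squared distances from u to each site:
|uJ|² = (7−6)² + (8−2)² = 1 + 36 = 37
|uK|² = (7−10)² + (8−10)² = 9 + 4 = 13
|uL|² = (7−5)² + (8−16)² = 4 + 64 = 68
|uM|² = (7−4)² + (8−6)² = 9 + 4 = 13
|uN|² = (7−18)² + (8−16)² = 121 + 64 = 185
|uP|² = (7−18)² + (8−2)² = 121 + 36 = 157
|uQ|² = (7−3)² + (8−10)² = 16 + 4 = 20
|uR|² = (7−5)² + (8−18)² = 4 + 100 = 104
|uS|² = (7−10)² + (8−4)² = 9 + 16 = 25
u is equidistant from K and M (both at squared distance 13), and every other site is strictly farther — so u lies on the K–M Voronoi edge.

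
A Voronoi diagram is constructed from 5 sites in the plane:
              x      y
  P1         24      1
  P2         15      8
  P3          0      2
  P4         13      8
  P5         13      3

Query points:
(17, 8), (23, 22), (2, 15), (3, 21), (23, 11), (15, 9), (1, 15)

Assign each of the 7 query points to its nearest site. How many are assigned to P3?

1

(17, 8) — d² to each: P1:98, P2:4, P3:325, P4:16, P5:41 → nearest is P2
(23, 22) — d² to each: P1:442, P2:260, P3:929, P4:296, P5:461 → nearest is P2
(2, 15) — d² to each: P1:680, P2:218, P3:173, P4:170, P5:265 → nearest is P4
(3, 21) — d² to each: P1:841, P2:313, P3:370, P4:269, P5:424 → nearest is P4
(23, 11) — d² to each: P1:101, P2:73, P3:610, P4:109, P5:164 → nearest is P2
(15, 9) — d² to each: P1:145, P2:1, P3:274, P4:5, P5:40 → nearest is P2
(1, 15) — d² to each: P1:725, P2:245, P3:170, P4:193, P5:288 → nearest is P3
1 of the 7 points has P3 as nearest.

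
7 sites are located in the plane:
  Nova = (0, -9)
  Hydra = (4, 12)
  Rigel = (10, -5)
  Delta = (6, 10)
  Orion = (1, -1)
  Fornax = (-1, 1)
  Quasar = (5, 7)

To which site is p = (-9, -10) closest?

Nova

Squared Euclidean distances:
d²(p, Nova) = 81 + 1 = 82
d²(p, Hydra) = 169 + 484 = 653
d²(p, Rigel) = 361 + 25 = 386
d²(p, Delta) = 225 + 400 = 625
d²(p, Orion) = 100 + 81 = 181
d²(p, Fornax) = 64 + 121 = 185
d²(p, Quasar) = 196 + 289 = 485
Nova is nearest.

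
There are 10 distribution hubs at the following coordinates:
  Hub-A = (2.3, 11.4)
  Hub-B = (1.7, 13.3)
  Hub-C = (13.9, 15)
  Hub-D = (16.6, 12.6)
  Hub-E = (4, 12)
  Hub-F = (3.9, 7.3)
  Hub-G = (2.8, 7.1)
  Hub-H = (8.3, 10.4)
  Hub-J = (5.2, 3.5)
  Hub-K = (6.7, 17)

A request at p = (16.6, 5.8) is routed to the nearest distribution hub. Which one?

Hub-D

Since √ is increasing, it suffices to compare squared distances:
d²(p, Hub-A) = 204.49 + 31.36 = 235.85
d²(p, Hub-B) = 222.01 + 56.25 = 278.26
d²(p, Hub-C) = 7.29 + 84.64 = 91.93
d²(p, Hub-D) = 0 + 46.24 = 46.24
d²(p, Hub-E) = 158.76 + 38.44 = 197.2
d²(p, Hub-F) = 161.29 + 2.25 = 163.54
d²(p, Hub-G) = 190.44 + 1.69 = 192.13
d²(p, Hub-H) = 68.89 + 21.16 = 90.05
d²(p, Hub-J) = 129.96 + 5.29 = 135.25
d²(p, Hub-K) = 98.01 + 125.44 = 223.45
Hub-D is nearest.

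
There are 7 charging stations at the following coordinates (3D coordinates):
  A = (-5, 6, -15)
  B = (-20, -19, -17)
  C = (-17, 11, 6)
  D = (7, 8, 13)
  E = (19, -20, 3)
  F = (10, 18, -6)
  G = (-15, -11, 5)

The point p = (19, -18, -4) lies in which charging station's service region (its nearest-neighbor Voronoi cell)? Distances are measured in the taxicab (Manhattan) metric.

E

d(p,A) = |19−(-5)| + |-18−6| + |-4−(-15)| = 24 + 24 + 11 = 59
d(p,B) = |19−(-20)| + |-18−(-19)| + |-4−(-17)| = 39 + 1 + 13 = 53
d(p,C) = |19−(-17)| + |-18−11| + |-4−6| = 36 + 29 + 10 = 75
d(p,D) = |19−7| + |-18−8| + |-4−13| = 12 + 26 + 17 = 55
d(p,E) = |19−19| + |-18−(-20)| + |-4−3| = 0 + 2 + 7 = 9
d(p,F) = |19−10| + |-18−18| + |-4−(-6)| = 9 + 36 + 2 = 47
d(p,G) = |19−(-15)| + |-18−(-11)| + |-4−5| = 34 + 7 + 9 = 50
The smallest is to E, so p lies in the Voronoi region of E.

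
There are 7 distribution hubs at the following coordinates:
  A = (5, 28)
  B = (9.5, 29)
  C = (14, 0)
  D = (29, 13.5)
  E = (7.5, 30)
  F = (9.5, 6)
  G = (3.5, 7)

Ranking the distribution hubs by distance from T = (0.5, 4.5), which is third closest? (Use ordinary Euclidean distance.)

C

Since √ is increasing, it suffices to compare squared distances:
|TA|² = (0.5−5)² + (4.5−28)² = 20.25 + 552.25 = 572.5
|TB|² = (0.5−9.5)² + (4.5−29)² = 81 + 600.25 = 681.25
|TC|² = (0.5−14)² + (4.5−0)² = 182.25 + 20.25 = 202.5
|TD|² = (0.5−29)² + (4.5−13.5)² = 812.25 + 81 = 893.25
|TE|² = (0.5−7.5)² + (4.5−30)² = 49 + 650.25 = 699.25
|TF|² = (0.5−9.5)² + (4.5−6)² = 81 + 2.25 = 83.25
|TG|² = (0.5−3.5)² + (4.5−7)² = 9 + 6.25 = 15.25
Sorted ascending: G, F, C, A, … — the third-nearest is C.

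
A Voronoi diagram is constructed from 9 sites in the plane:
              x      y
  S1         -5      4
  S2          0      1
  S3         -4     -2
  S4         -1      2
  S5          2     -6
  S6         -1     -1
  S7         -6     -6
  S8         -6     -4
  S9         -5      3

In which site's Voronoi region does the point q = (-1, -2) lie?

S6

Compare squared distances (the ordering matches that of the actual distances):
|qS1|² = (-1−(-5))² + (-2−4)² = 16 + 36 = 52
|qS2|² = (-1−0)² + (-2−1)² = 1 + 9 = 10
|qS3|² = (-1−(-4))² + (-2−(-2))² = 9 + 0 = 9
|qS4|² = (-1−(-1))² + (-2−2)² = 0 + 16 = 16
|qS5|² = (-1−2)² + (-2−(-6))² = 9 + 16 = 25
|qS6|² = (-1−(-1))² + (-2−(-1))² = 0 + 1 = 1
|qS7|² = (-1−(-6))² + (-2−(-6))² = 25 + 16 = 41
|qS8|² = (-1−(-6))² + (-2−(-4))² = 25 + 4 = 29
|qS9|² = (-1−(-5))² + (-2−3)² = 16 + 25 = 41
Minimum is at S6.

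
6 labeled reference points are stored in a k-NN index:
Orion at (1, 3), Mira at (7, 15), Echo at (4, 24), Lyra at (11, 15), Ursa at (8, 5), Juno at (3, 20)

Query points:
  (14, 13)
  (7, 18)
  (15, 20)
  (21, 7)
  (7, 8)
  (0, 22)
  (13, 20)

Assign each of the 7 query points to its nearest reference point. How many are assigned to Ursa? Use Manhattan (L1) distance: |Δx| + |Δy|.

(14, 13) — d to each: Orion:23, Mira:9, Echo:21, Lyra:5, Ursa:14, Juno:18 → nearest is Lyra
(7, 18) — d to each: Orion:21, Mira:3, Echo:9, Lyra:7, Ursa:14, Juno:6 → nearest is Mira
(15, 20) — d to each: Orion:31, Mira:13, Echo:15, Lyra:9, Ursa:22, Juno:12 → nearest is Lyra
(21, 7) — d to each: Orion:24, Mira:22, Echo:34, Lyra:18, Ursa:15, Juno:31 → nearest is Ursa
(7, 8) — d to each: Orion:11, Mira:7, Echo:19, Lyra:11, Ursa:4, Juno:16 → nearest is Ursa
(0, 22) — d to each: Orion:20, Mira:14, Echo:6, Lyra:18, Ursa:25, Juno:5 → nearest is Juno
(13, 20) — d to each: Orion:29, Mira:11, Echo:13, Lyra:7, Ursa:20, Juno:10 → nearest is Lyra
2 of the 7 points have Ursa as nearest.

2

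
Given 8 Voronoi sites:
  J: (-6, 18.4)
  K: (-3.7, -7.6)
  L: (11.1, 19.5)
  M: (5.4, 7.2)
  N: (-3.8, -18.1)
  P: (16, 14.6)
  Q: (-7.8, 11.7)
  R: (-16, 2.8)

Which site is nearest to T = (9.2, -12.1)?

K

Compare squared distances (the ordering matches that of the actual distances):
|TJ|² = (9.2−(-6))² + (-12.1−18.4)² = 231.04 + 930.25 = 1161.29
|TK|² = (9.2−(-3.7))² + (-12.1−(-7.6))² = 166.41 + 20.25 = 186.66
|TL|² = (9.2−11.1)² + (-12.1−19.5)² = 3.61 + 998.56 = 1002.17
|TM|² = (9.2−5.4)² + (-12.1−7.2)² = 14.44 + 372.49 = 386.93
|TN|² = (9.2−(-3.8))² + (-12.1−(-18.1))² = 169 + 36 = 205
|TP|² = (9.2−16)² + (-12.1−14.6)² = 46.24 + 712.89 = 759.13
|TQ|² = (9.2−(-7.8))² + (-12.1−11.7)² = 289 + 566.44 = 855.44
|TR|² = (9.2−(-16))² + (-12.1−2.8)² = 635.04 + 222.01 = 857.05
Minimum is at K.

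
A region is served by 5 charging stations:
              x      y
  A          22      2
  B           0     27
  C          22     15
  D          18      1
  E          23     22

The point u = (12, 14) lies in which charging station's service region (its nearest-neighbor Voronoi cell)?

Compare squared distances (the ordering matches that of the actual distances):
|uA|² = (12−22)² + (14−2)² = 100 + 144 = 244
|uB|² = (12−0)² + (14−27)² = 144 + 169 = 313
|uC|² = (12−22)² + (14−15)² = 100 + 1 = 101
|uD|² = (12−18)² + (14−1)² = 36 + 169 = 205
|uE|² = (12−23)² + (14−22)² = 121 + 64 = 185
Minimum is at C.

C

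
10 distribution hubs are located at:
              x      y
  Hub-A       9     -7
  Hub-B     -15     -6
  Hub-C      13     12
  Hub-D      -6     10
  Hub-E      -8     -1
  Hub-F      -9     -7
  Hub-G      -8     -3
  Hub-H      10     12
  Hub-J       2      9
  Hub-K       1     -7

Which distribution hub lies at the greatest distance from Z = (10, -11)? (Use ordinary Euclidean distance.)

Hub-D

Since √ is increasing, it suffices to compare squared distances:
d²(Z, Hub-A) = 1 + 16 = 17
d²(Z, Hub-B) = 625 + 25 = 650
d²(Z, Hub-C) = 9 + 529 = 538
d²(Z, Hub-D) = 256 + 441 = 697
d²(Z, Hub-E) = 324 + 100 = 424
d²(Z, Hub-F) = 361 + 16 = 377
d²(Z, Hub-G) = 324 + 64 = 388
d²(Z, Hub-H) = 0 + 529 = 529
d²(Z, Hub-J) = 64 + 400 = 464
d²(Z, Hub-K) = 81 + 16 = 97
The largest is to Hub-D.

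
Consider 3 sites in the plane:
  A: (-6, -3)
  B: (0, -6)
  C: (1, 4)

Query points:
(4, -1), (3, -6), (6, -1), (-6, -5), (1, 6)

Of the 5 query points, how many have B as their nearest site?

(4, -1) — d² to each: A:104, B:41, C:34 → nearest is C
(3, -6) — d² to each: A:90, B:9, C:104 → nearest is B
(6, -1) — d² to each: A:148, B:61, C:50 → nearest is C
(-6, -5) — d² to each: A:4, B:37, C:130 → nearest is A
(1, 6) — d² to each: A:130, B:145, C:4 → nearest is C
1 of the 5 points has B as nearest.

1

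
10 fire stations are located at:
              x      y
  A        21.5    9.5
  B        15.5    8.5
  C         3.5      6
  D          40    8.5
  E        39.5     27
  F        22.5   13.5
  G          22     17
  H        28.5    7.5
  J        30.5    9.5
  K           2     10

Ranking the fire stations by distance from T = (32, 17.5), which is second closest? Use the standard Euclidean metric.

G

Compare squared distances (the ordering matches that of the actual distances):
|TA|² = (32−21.5)² + (17.5−9.5)² = 110.25 + 64 = 174.25
|TB|² = (32−15.5)² + (17.5−8.5)² = 272.25 + 81 = 353.25
|TC|² = (32−3.5)² + (17.5−6)² = 812.25 + 132.25 = 944.5
|TD|² = (32−40)² + (17.5−8.5)² = 64 + 81 = 145
|TE|² = (32−39.5)² + (17.5−27)² = 56.25 + 90.25 = 146.5
|TF|² = (32−22.5)² + (17.5−13.5)² = 90.25 + 16 = 106.25
|TG|² = (32−22)² + (17.5−17)² = 100 + 0.25 = 100.25
|TH|² = (32−28.5)² + (17.5−7.5)² = 12.25 + 100 = 112.25
|TJ|² = (32−30.5)² + (17.5−9.5)² = 2.25 + 64 = 66.25
|TK|² = (32−2)² + (17.5−10)² = 900 + 56.25 = 956.25
Sorted ascending: J, G, F, … — the second-nearest is G.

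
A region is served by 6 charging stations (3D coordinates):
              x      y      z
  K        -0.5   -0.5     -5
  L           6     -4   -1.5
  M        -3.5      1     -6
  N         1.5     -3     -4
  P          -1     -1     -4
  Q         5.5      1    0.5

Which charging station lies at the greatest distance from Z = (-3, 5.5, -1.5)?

L

Since √ is increasing, it suffices to compare squared distances:
|ZK|² = (-3−(-0.5))² + (5.5−(-0.5))² + (-1.5−(-5))² = 6.25 + 36 + 12.25 = 54.5
|ZL|² = (-3−6)² + (5.5−(-4))² + (-1.5−(-1.5))² = 81 + 90.25 + 0 = 171.25
|ZM|² = (-3−(-3.5))² + (5.5−1)² + (-1.5−(-6))² = 0.25 + 20.25 + 20.25 = 40.75
|ZN|² = (-3−1.5)² + (5.5−(-3))² + (-1.5−(-4))² = 20.25 + 72.25 + 6.25 = 98.75
|ZP|² = (-3−(-1))² + (5.5−(-1))² + (-1.5−(-4))² = 4 + 42.25 + 6.25 = 52.5
|ZQ|² = (-3−5.5)² + (5.5−1)² + (-1.5−0.5)² = 72.25 + 20.25 + 4 = 96.5
The largest is to L.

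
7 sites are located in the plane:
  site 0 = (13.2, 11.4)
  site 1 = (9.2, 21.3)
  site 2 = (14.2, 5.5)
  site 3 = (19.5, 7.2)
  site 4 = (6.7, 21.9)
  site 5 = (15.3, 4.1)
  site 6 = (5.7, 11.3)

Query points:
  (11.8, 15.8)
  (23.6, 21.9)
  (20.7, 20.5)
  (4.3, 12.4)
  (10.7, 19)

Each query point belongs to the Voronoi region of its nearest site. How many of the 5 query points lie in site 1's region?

(11.8, 15.8) — d² to each: site 0:21.32, site 1:37.01, site 2:111.85, site 3:133.25, site 4:63.22, site 5:149.14, site 6:57.46 → nearest is site 0
(23.6, 21.9) — d² to each: site 0:218.41, site 1:207.72, site 2:357.32, site 3:232.9, site 4:285.61, site 5:385.73, site 6:432.77 → nearest is site 1
(20.7, 20.5) — d² to each: site 0:139.06, site 1:132.89, site 2:267.25, site 3:178.33, site 4:197.96, site 5:298.12, site 6:309.64 → nearest is site 1
(4.3, 12.4) — d² to each: site 0:80.21, site 1:103.22, site 2:145.62, site 3:258.08, site 4:96.01, site 5:189.89, site 6:3.17 → nearest is site 6
(10.7, 19) — d² to each: site 0:64.01, site 1:7.54, site 2:194.5, site 3:216.68, site 4:24.41, site 5:243.17, site 6:84.29 → nearest is site 1
3 of the 5 points have site 1 as nearest.

3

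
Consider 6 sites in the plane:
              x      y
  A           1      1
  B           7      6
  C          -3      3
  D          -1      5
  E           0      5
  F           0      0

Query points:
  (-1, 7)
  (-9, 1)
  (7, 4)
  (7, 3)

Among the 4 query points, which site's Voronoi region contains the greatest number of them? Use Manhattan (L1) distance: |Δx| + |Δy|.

B

(-1, 7) — d to each: A:8, B:9, C:6, D:2, E:3, F:8 → nearest is D
(-9, 1) — d to each: A:10, B:21, C:8, D:12, E:13, F:10 → nearest is C
(7, 4) — d to each: A:9, B:2, C:11, D:9, E:8, F:11 → nearest is B
(7, 3) — d to each: A:8, B:3, C:10, D:10, E:9, F:10 → nearest is B
Tally — B:2, C:1, D:1. B captures the most (2).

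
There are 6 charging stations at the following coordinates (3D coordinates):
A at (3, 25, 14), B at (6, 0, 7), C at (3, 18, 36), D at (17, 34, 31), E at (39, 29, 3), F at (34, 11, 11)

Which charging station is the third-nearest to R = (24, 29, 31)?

Since √ is increasing, it suffices to compare squared distances:
|RA|² = (24−3)² + (29−25)² + (31−14)² = 441 + 16 + 289 = 746
|RB|² = (24−6)² + (29−0)² + (31−7)² = 324 + 841 + 576 = 1741
|RC|² = (24−3)² + (29−18)² + (31−36)² = 441 + 121 + 25 = 587
|RD|² = (24−17)² + (29−34)² + (31−31)² = 49 + 25 + 0 = 74
|RE|² = (24−39)² + (29−29)² + (31−3)² = 225 + 0 + 784 = 1009
|RF|² = (24−34)² + (29−11)² + (31−11)² = 100 + 324 + 400 = 824
Sorted ascending: D, C, A, F, … — the third-nearest is A.

A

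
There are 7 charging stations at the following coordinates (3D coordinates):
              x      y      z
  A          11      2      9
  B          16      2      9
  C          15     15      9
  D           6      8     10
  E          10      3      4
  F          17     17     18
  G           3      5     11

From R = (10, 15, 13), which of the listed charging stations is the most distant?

E

Since √ is increasing, it suffices to compare squared distances:
|RA|² = (10−11)² + (15−2)² + (13−9)² = 1 + 169 + 16 = 186
|RB|² = (10−16)² + (15−2)² + (13−9)² = 36 + 169 + 16 = 221
|RC|² = (10−15)² + (15−15)² + (13−9)² = 25 + 0 + 16 = 41
|RD|² = (10−6)² + (15−8)² + (13−10)² = 16 + 49 + 9 = 74
|RE|² = (10−10)² + (15−3)² + (13−4)² = 0 + 144 + 81 = 225
|RF|² = (10−17)² + (15−17)² + (13−18)² = 49 + 4 + 25 = 78
|RG|² = (10−3)² + (15−5)² + (13−11)² = 49 + 100 + 4 = 153
The largest is to E.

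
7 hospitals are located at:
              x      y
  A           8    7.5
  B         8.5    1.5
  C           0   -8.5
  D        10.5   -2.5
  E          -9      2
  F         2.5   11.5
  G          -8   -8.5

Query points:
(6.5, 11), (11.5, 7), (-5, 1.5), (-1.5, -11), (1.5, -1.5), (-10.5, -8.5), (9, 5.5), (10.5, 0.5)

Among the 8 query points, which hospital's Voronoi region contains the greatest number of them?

A

(6.5, 11) — d² to each: A:14.5, B:94.25, C:422.5, D:198.25, E:321.25, F:16.25, G:590.5 → nearest is A
(11.5, 7) — d² to each: A:12.5, B:39.25, C:372.5, D:91.25, E:445.25, F:101.25, G:620.5 → nearest is A
(-5, 1.5) — d² to each: A:205, B:182.25, C:125, D:256.25, E:16.25, F:156.25, G:109 → nearest is E
(-1.5, -11) — d² to each: A:432.5, B:256.25, C:8.5, D:216.25, E:225.25, F:522.25, G:48.5 → nearest is C
(1.5, -1.5) — d² to each: A:123.25, B:58, C:51.25, D:82, E:122.5, F:170, G:139.25 → nearest is C
(-10.5, -8.5) — d² to each: A:598.25, B:461, C:110.25, D:477, E:112.5, F:569, G:6.25 → nearest is G
(9, 5.5) — d² to each: A:5, B:16.25, C:277, D:66.25, E:336.25, F:78.25, G:485 → nearest is A
(10.5, 0.5) — d² to each: A:55.25, B:5, C:191.25, D:9, E:382.5, F:185, G:423.25 → nearest is B
Tally — A:3, B:1, C:2, E:1, G:1. A captures the most (3).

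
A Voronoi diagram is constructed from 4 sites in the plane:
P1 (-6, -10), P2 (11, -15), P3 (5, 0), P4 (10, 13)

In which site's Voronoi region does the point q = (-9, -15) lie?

Squared Euclidean distances:
|qP1|² = (-9−(-6))² + (-15−(-10))² = 9 + 25 = 34
|qP2|² = (-9−11)² + (-15−(-15))² = 400 + 0 = 400
|qP3|² = (-9−5)² + (-15−0)² = 196 + 225 = 421
|qP4|² = (-9−10)² + (-15−13)² = 361 + 784 = 1145
Minimum is at P1.

P1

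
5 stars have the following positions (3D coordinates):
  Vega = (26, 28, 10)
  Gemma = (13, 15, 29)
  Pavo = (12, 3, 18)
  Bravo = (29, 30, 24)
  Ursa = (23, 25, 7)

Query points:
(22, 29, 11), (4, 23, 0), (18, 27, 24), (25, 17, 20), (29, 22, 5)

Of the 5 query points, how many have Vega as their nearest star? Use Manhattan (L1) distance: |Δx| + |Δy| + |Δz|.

(22, 29, 11) — d to each: Vega:6, Gemma:41, Pavo:43, Bravo:21, Ursa:9 → nearest is Vega
(4, 23, 0) — d to each: Vega:37, Gemma:46, Pavo:46, Bravo:56, Ursa:28 → nearest is Ursa
(18, 27, 24) — d to each: Vega:23, Gemma:22, Pavo:36, Bravo:14, Ursa:24 → nearest is Bravo
(25, 17, 20) — d to each: Vega:22, Gemma:23, Pavo:29, Bravo:21, Ursa:23 → nearest is Bravo
(29, 22, 5) — d to each: Vega:14, Gemma:47, Pavo:49, Bravo:27, Ursa:11 → nearest is Ursa
1 of the 5 points has Vega as nearest.

1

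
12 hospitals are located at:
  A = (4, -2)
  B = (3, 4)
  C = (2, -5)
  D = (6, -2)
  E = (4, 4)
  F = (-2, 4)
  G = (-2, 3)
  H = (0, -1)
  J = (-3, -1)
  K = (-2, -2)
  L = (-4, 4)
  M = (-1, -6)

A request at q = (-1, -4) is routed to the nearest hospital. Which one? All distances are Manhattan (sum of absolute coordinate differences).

d(q,A) = |-1−4| + |-4−(-2)| = 5 + 2 = 7
d(q,B) = |-1−3| + |-4−4| = 4 + 8 = 12
d(q,C) = |-1−2| + |-4−(-5)| = 3 + 1 = 4
d(q,D) = |-1−6| + |-4−(-2)| = 7 + 2 = 9
d(q,E) = |-1−4| + |-4−4| = 5 + 8 = 13
d(q,F) = |-1−(-2)| + |-4−4| = 1 + 8 = 9
d(q,G) = |-1−(-2)| + |-4−3| = 1 + 7 = 8
d(q,H) = |-1−0| + |-4−(-1)| = 1 + 3 = 4
d(q,J) = |-1−(-3)| + |-4−(-1)| = 2 + 3 = 5
d(q,K) = |-1−(-2)| + |-4−(-2)| = 1 + 2 = 3
d(q,L) = |-1−(-4)| + |-4−4| = 3 + 8 = 11
d(q,M) = |-1−(-1)| + |-4−(-6)| = 0 + 2 = 2
M is nearest.

M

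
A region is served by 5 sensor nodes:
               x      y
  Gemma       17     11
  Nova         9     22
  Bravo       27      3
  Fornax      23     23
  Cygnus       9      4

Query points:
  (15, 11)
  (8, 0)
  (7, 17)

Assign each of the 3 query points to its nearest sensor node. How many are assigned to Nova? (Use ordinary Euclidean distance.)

(15, 11) — d² to each: Gemma:4, Nova:157, Bravo:208, Fornax:208, Cygnus:85 → nearest is Gemma
(8, 0) — d² to each: Gemma:202, Nova:485, Bravo:370, Fornax:754, Cygnus:17 → nearest is Cygnus
(7, 17) — d² to each: Gemma:136, Nova:29, Bravo:596, Fornax:292, Cygnus:173 → nearest is Nova
1 of the 3 points has Nova as nearest.

1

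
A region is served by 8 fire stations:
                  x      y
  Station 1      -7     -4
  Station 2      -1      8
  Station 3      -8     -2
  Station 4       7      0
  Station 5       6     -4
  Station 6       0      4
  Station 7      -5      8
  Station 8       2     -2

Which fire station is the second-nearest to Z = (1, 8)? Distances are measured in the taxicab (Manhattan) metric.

d(Z, Station 1) = |1−(-7)| + |8−(-4)| = 8 + 12 = 20
d(Z, Station 2) = |1−(-1)| + |8−8| = 2 + 0 = 2
d(Z, Station 3) = |1−(-8)| + |8−(-2)| = 9 + 10 = 19
d(Z, Station 4) = |1−7| + |8−0| = 6 + 8 = 14
d(Z, Station 5) = |1−6| + |8−(-4)| = 5 + 12 = 17
d(Z, Station 6) = |1−0| + |8−4| = 1 + 4 = 5
d(Z, Station 7) = |1−(-5)| + |8−8| = 6 + 0 = 6
d(Z, Station 8) = |1−2| + |8−(-2)| = 1 + 10 = 11
Sorted ascending: Station 2, Station 6, Station 7, … — the second-nearest is Station 6.

Station 6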